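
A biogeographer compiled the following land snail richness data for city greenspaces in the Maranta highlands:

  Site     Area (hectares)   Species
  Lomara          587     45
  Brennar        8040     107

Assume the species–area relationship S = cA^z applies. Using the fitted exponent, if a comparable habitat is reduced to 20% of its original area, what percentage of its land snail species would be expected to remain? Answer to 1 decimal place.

58.7%

z = ln(107/45) / ln(8040/587) = 0.8662 / 2.6172 = 0.3310
S_new/S_old = (A_new/A_old)^z = 0.2^0.3310 = exp(0.3310 × -1.6094) = 0.587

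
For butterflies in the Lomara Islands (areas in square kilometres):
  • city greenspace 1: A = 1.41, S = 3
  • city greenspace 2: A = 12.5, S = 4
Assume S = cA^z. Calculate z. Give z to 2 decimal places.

Taking logs: ln S = ln c + z ln A, so z = (ln S₂ − ln S₁)/(ln A₂ − ln A₁).
z = ln(4/3) / ln(12.5/1.41) = ln(1.333) / ln(8.865) = 0.2877 / 2.1821 = 0.1318

0.13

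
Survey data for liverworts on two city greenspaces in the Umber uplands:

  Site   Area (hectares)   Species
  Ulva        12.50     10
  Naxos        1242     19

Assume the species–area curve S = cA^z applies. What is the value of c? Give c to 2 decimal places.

7.03

z = ln(S₂/S₁) / ln(A₂/A₁) = ln(19/10) / ln(1242/12.5) = 0.6419 / 4.5987 = 0.1396
c = S₁ / A₁^z = 10 / 12.5^0.1396 = 10 / 1.423 = 7.029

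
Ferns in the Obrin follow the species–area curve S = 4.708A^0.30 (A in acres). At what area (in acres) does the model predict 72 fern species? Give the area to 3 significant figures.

72 = 4.708 × A^0.3  ⇒  A^0.3 = 72/4.708 = 15.29
ln A = ln(15.29) / 0.3 = 2.7274 / 0.3 = 9.0913
A = e^9.0913 ≈ 8878 acres

8880 acres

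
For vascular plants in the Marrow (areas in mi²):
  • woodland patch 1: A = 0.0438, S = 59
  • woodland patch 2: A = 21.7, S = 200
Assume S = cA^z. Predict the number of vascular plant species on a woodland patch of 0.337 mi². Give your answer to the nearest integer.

88

z = ln(200/59) / ln(21.7/0.0438) = 1.2208 / 6.2054 = 0.1967
c = 59 / 0.0438^0.1967 = 59 / 0.5404 = 109.2
S₃ = 109.2 × 0.337^0.1967 = 109.2 × 0.8074 ≈ 88.14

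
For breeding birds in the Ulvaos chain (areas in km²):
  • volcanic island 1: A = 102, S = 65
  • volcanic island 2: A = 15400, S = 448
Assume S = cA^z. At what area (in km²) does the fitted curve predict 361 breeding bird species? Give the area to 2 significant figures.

z = ln(448/65) / ln(15400/102) = 1.9304 / 5.0171 = 0.3848
c = 65 / 102^0.3848 = 65 / 5.927 = 10.97
A = (361/10.97)^(1/0.3848) ⇒ ln A = ln(32.92)/0.3848 = 9.0810
A = e^9.0810 ≈ 8786 km²

8800 km²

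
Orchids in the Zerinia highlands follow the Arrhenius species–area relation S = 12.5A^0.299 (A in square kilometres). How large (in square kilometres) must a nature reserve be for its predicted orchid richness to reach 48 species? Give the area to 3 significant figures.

90.0 square kilometres

48 = 12.5 × A^0.299  ⇒  A^0.299 = 48/12.5 = 3.84
ln A = ln(3.84) / 0.299 = 1.3455 / 0.299 = 4.4999
A = e^4.4999 ≈ 90.01 square kilometres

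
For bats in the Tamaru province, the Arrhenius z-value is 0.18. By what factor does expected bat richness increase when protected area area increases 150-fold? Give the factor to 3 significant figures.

S₂/S₁ = (A₂/A₁)^z = 150^0.18
ln(S₂/S₁) = 0.18 × ln 150 = 0.18 × 5.0106 = 0.9019
S₂/S₁ = e^0.9019 ≈ 2.464

2.46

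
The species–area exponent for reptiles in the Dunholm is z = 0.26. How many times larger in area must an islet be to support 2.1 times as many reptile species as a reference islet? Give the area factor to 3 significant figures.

(A₂/A₁)^0.26 = 2.1, so A₂/A₁ = 2.1^(1/0.26) = 2.1^3.846
ln(A₂/A₁) = ln 2.1 / 0.26 = 0.7419 / 0.26 = 2.8536
A₂/A₁ = e^2.8536 ≈ 17.35

17.4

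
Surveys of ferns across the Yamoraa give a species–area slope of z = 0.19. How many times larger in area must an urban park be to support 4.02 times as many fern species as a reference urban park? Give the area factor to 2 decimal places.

1514.04

(A₂/A₁)^0.19 = 4.02, so A₂/A₁ = 4.02^(1/0.19) = 4.02^5.263
ln(A₂/A₁) = ln 4.02 / 0.19 = 1.3913 / 0.19 = 7.3225
A₂/A₁ = e^7.3225 ≈ 1514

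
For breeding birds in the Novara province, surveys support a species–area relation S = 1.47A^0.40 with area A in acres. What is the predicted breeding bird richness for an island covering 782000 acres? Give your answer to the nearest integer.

S = 1.47 × 782000^0.4 = 1.47 × 227.7 ≈ 334.7

335 species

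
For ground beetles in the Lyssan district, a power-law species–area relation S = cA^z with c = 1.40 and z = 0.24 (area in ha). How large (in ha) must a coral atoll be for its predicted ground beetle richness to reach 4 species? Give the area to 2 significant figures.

79 ha

4 = 1.4 × A^0.24  ⇒  A^0.24 = 4/1.4 = 2.857
ln A = ln(2.857) / 0.24 = 1.0498 / 0.24 = 4.3743
A = e^4.3743 ≈ 79.38 ha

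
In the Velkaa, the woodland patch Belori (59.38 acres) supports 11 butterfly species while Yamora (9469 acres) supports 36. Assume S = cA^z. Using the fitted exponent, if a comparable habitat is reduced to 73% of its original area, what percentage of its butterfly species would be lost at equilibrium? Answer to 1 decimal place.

7.1%

z = ln(36/11) / ln(9469/59.38) = 1.1856 / 5.0718 = 0.2338
S_new/S_old = (A_new/A_old)^z = 0.73^0.2338 = exp(0.2338 × -0.3147) = 0.9291
Fraction lost = 1 − 0.9291 = 0.07093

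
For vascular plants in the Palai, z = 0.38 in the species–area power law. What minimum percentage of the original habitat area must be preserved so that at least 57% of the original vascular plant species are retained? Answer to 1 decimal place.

Need (A_new/A_old)^0.38 = 0.57, so A_new/A_old = 0.57^(1/0.38) = 0.57^2.632
ln(A_new/A_old) = ln 0.57 / 0.38 = -0.5621 / 0.38 = -1.4793
A_new/A_old = e^-1.4793 ≈ 0.2278

22.8%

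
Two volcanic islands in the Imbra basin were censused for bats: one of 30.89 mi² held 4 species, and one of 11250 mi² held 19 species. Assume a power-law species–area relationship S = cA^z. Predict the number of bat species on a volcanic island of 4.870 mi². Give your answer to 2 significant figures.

z = ln(19/4) / ln(11250/30.89) = 1.5581 / 5.8977 = 0.2642
c = 4 / 30.89^0.2642 = 4 / 2.475 = 1.616
S₃ = 1.616 × 4.87^0.2642 = 1.616 × 1.519 ≈ 2.455

2.5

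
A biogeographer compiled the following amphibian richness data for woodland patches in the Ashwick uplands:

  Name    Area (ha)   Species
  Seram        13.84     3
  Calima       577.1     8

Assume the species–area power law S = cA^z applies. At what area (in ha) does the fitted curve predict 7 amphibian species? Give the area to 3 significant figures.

z = ln(8/3) / ln(577.1/13.84) = 0.9808 / 3.7305 = 0.2629
c = 3 / 13.84^0.2629 = 3 / 1.995 = 1.503
A = (7/1.503)^(1/0.2629) ⇒ ln A = ln(4.656)/0.2629 = 5.8501
A = e^5.8501 ≈ 347.3 ha

347 ha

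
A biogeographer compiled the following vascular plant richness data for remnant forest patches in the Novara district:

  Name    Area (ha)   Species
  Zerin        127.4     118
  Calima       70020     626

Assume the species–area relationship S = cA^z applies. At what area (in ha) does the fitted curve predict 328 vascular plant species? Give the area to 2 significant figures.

z = ln(626/118) / ln(70020/127.4) = 1.6687 / 6.3092 = 0.2645
c = 118 / 127.4^0.2645 = 118 / 3.604 = 32.74
A = (328/32.74)^(1/0.2645) ⇒ ln A = ln(10.02)/0.2645 = 8.7127
A = e^8.7127 ≈ 6080 ha

6100 ha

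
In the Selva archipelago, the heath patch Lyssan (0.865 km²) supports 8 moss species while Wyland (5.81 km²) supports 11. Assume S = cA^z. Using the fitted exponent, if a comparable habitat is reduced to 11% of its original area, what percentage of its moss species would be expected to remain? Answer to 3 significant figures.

69.1%

z = ln(11/8) / ln(5.81/0.865) = 0.3185 / 1.9046 = 0.1672
S_new/S_old = (A_new/A_old)^z = 0.11^0.1672 = exp(0.1672 × -2.2073) = 0.6914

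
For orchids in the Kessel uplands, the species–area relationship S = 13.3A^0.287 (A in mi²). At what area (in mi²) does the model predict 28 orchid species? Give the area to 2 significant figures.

28 = 13.3 × A^0.287  ⇒  A^0.287 = 28/13.3 = 2.105
ln A = ln(2.105) / 0.287 = 0.7444 / 0.287 = 2.5939
A = e^2.5939 ≈ 13.38 mi²

13 mi²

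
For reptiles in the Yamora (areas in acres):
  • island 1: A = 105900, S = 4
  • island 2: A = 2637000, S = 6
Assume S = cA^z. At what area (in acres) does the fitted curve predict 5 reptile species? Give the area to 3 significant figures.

z = ln(6/4) / ln(2637000/105900) = 0.4055 / 3.2149 = 0.1261
c = 4 / 105900^0.1261 = 4 / 4.303 = 0.9296
A = (5/0.9296)^(1/0.1261) ⇒ ln A = ln(5.378)/0.1261 = 13.3395
A = e^13.3395 ≈ 621281 acres

621000 acres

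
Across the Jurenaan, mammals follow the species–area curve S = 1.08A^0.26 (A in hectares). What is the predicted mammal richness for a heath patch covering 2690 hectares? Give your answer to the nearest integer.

8 species

S = 1.08 × 2690^0.26
ln S = ln 1.08 + 0.26 × ln 2690 = 0.0770 + 0.26 × 7.8973 = 2.1303
S = e^2.1303 ≈ 8.417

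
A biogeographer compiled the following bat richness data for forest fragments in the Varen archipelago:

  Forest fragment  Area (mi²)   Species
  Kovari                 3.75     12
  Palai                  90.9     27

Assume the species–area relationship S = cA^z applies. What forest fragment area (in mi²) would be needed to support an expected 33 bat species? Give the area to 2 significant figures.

z = ln(27/12) / ln(90.9/3.75) = 0.8109 / 3.1880 = 0.2544
c = 12 / 3.75^0.2544 = 12 / 1.4 = 8.574
A = (33/8.574)^(1/0.2544) ⇒ ln A = ln(3.849)/0.2544 = 5.2987
A = e^5.2987 ≈ 200.1 mi²

200 mi²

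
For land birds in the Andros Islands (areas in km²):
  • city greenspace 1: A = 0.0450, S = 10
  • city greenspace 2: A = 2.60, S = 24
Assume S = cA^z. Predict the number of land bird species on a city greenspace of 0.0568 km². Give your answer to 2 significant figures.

z = ln(24/10) / ln(2.6/0.045) = 0.8755 / 4.0566 = 0.2158
c = 10 / 0.045^0.2158 = 10 / 0.5121 = 19.53
S₃ = 19.53 × 0.0568^0.2158 = 19.53 × 0.5385 ≈ 10.52

11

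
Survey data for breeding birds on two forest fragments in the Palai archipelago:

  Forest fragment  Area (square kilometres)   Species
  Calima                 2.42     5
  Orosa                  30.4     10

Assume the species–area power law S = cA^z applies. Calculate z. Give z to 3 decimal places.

Taking logs: ln S = ln c + z ln A, so z = (ln S₂ − ln S₁)/(ln A₂ − ln A₁).
z = ln(10/5) / ln(30.4/2.42) = ln(2) / ln(12.56) = 0.6931 / 2.5307 = 0.2739

0.274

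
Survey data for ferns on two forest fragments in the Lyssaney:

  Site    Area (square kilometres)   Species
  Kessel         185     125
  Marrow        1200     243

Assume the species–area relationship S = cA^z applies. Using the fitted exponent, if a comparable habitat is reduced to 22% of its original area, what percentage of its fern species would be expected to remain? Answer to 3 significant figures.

z = ln(243/125) / ln(1200/185) = 0.6647 / 1.8697 = 0.3555
S_new/S_old = (A_new/A_old)^z = 0.22^0.3555 = exp(0.3555 × -1.5141) = 0.5837

58.4%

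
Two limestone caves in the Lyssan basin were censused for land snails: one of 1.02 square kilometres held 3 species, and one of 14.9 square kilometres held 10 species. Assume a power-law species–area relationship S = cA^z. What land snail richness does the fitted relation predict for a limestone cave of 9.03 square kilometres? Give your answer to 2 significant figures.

8.0

z = ln(10/3) / ln(14.9/1.02) = 1.2040 / 2.6816 = 0.4490
c = 3 / 1.02^0.4490 = 3 / 1.009 = 2.973
S₃ = 2.973 × 9.03^0.4490 = 2.973 × 2.686 ≈ 7.986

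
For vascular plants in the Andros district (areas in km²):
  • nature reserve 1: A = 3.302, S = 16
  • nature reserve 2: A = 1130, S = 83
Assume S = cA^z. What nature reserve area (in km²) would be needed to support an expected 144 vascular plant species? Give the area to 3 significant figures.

z = ln(83/16) / ln(1130/3.302) = 1.6463 / 5.8354 = 0.2821
c = 16 / 3.302^0.2821 = 16 / 1.401 = 11.42
A = (144/11.42)^(1/0.2821) ⇒ ln A = ln(12.61)/0.2821 = 8.9830
A = e^8.9830 ≈ 7966 km²

7970 km²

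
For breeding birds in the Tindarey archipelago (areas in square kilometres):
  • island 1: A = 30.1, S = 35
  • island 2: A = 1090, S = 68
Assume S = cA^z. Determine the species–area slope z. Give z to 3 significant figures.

0.185

Taking logs: ln S = ln c + z ln A, so z = (ln S₂ − ln S₁)/(ln A₂ − ln A₁).
z = ln(68/35) / ln(1090/30.1) = ln(1.943) / ln(36.21) = 0.6642 / 3.5894 = 0.1850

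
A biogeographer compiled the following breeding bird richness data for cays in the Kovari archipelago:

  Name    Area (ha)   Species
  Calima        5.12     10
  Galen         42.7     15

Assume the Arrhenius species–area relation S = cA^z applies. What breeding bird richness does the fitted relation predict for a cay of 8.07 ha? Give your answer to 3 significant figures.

z = ln(15/10) / ln(42.7/5.12) = 0.4055 / 2.1210 = 0.1912
c = 10 / 5.12^0.1912 = 10 / 1.366 = 7.318
S₃ = 7.318 × 8.07^0.1912 = 7.318 × 1.491 ≈ 10.91

10.9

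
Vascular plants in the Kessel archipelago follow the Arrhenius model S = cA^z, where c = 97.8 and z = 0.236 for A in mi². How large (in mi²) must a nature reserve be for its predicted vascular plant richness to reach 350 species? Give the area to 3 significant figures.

222 mi²

350 = 97.8 × A^0.236  ⇒  A^0.236 = 350/97.8 = 3.579
ln A = ln(3.579) / 0.236 = 1.2750 / 0.236 = 5.4026
A = e^5.4026 ≈ 222 mi²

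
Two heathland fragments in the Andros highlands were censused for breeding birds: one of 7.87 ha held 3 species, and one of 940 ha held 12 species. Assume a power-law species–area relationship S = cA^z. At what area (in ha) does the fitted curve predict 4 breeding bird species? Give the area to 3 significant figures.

21.2 ha

z = ln(12/3) / ln(940/7.87) = 1.3863 / 4.7828 = 0.2898
c = 3 / 7.87^0.2898 = 3 / 1.818 = 1.65
A = (4/1.65)^(1/0.2898) ⇒ ln A = ln(2.425)/0.2898 = 3.0556
A = e^3.0556 ≈ 21.23 ha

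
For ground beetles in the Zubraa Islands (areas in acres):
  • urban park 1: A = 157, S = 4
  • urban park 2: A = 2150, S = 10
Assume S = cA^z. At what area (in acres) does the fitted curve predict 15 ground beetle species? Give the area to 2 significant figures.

z = ln(10/4) / ln(2150/157) = 0.9163 / 2.6170 = 0.3501
c = 4 / 157^0.3501 = 4 / 5.873 = 0.6811
A = (15/0.6811)^(1/0.3501) ⇒ ln A = ln(22.02)/0.3501 = 8.8313
A = e^8.8313 ≈ 6845 acres

6800 acres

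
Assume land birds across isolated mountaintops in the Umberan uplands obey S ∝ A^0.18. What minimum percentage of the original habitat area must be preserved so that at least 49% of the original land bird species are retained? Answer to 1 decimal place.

1.9%

Need (A_new/A_old)^0.18 = 0.49, so A_new/A_old = 0.49^(1/0.18) = 0.49^5.556
ln(A_new/A_old) = ln 0.49 / 0.18 = -0.7133 / 0.18 = -3.9631
A_new/A_old = e^-3.9631 ≈ 0.019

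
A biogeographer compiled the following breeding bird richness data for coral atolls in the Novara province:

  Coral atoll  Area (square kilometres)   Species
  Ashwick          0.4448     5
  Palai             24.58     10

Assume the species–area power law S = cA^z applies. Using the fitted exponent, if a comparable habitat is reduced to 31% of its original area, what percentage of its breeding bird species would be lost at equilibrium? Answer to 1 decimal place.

z = ln(10/5) / ln(24.58/0.4448) = 0.6931 / 4.0121 = 0.1728
S_new/S_old = (A_new/A_old)^z = 0.31^0.1728 = exp(0.1728 × -1.1712) = 0.8168
Fraction lost = 1 − 0.8168 = 0.1832

18.3%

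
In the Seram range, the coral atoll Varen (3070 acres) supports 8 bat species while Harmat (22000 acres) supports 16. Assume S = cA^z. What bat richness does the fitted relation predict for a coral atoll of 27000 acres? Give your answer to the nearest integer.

z = ln(16/8) / ln(22000/3070) = 0.6931 / 1.9694 = 0.3520
c = 8 / 3070^0.3520 = 8 / 16.88 = 0.474
S₃ = 0.474 × 27000^0.3520 = 0.474 × 36.28 ≈ 17.2

17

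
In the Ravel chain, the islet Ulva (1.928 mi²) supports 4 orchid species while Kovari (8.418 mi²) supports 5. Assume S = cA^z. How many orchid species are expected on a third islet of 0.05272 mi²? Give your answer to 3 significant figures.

2.32

z = ln(5/4) / ln(8.418/1.928) = 0.2231 / 1.4739 = 0.1514
c = 4 / 1.928^0.1514 = 4 / 1.104 = 3.622
S₃ = 3.622 × 0.05272^0.1514 = 3.622 × 0.6405 ≈ 2.32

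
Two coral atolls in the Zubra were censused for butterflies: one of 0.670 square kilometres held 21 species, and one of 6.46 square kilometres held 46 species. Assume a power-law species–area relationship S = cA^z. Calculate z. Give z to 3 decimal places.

Taking logs: ln S = ln c + z ln A, so z = (ln S₂ − ln S₁)/(ln A₂ − ln A₁).
z = ln(46/21) / ln(6.46/0.67) = ln(2.19) / ln(9.642) = 0.7841 / 2.2661 = 0.3460

0.346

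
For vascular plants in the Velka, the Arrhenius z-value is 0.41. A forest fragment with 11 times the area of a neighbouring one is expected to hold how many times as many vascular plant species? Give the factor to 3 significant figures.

2.67

S₂/S₁ = (A₂/A₁)^z = 11^0.41
ln(S₂/S₁) = 0.41 × ln 11 = 0.41 × 2.3979 = 0.9831
S₂/S₁ = e^0.9831 ≈ 2.673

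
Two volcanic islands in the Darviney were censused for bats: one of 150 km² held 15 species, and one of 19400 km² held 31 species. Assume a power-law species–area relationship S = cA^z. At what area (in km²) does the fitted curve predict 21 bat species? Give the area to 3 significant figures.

z = ln(31/15) / ln(19400/150) = 0.7259 / 4.8624 = 0.1493
c = 15 / 150^0.1493 = 15 / 2.113 = 7.099
A = (21/7.099)^(1/0.1493) ⇒ ln A = ln(2.958)/0.1493 = 7.2644
A = e^7.2644 ≈ 1428 km²

1430 km²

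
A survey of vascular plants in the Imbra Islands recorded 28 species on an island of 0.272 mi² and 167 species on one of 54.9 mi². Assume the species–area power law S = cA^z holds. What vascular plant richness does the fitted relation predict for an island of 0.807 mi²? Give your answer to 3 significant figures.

40.4

z = ln(167/28) / ln(54.9/0.272) = 1.7858 / 5.3075 = 0.3365
c = 28 / 0.272^0.3365 = 28 / 0.6453 = 43.39
S₃ = 43.39 × 0.807^0.3365 = 43.39 × 0.9304 ≈ 40.37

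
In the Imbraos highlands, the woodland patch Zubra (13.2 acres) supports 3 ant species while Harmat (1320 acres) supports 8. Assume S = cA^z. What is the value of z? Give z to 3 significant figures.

Taking logs: ln S = ln c + z ln A, so z = (ln S₂ − ln S₁)/(ln A₂ − ln A₁).
z = ln(8/3) / ln(1320/13.2) = ln(2.667) / ln(100) = 0.9808 / 4.6052 = 0.2130

0.213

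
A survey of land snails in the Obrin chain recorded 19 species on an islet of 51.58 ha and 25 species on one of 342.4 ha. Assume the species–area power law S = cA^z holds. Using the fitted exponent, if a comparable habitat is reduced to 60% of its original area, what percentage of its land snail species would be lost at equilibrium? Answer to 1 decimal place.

7.1%

z = ln(25/19) / ln(342.4/51.58) = 0.2744 / 1.8928 = 0.1450
S_new/S_old = (A_new/A_old)^z = 0.6^0.1450 = exp(0.1450 × -0.5108) = 0.9286
Fraction lost = 1 − 0.9286 = 0.07139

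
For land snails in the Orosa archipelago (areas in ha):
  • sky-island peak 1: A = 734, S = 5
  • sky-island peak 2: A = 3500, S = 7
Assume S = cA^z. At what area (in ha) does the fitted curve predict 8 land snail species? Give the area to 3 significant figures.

6510 ha

z = ln(7/5) / ln(3500/734) = 0.3365 / 1.5620 = 0.2154
c = 5 / 734^0.2154 = 5 / 4.143 = 1.207
A = (8/1.207)^(1/0.2154) ⇒ ln A = ln(6.629)/0.2154 = 8.7804
A = e^8.7804 ≈ 6506 ha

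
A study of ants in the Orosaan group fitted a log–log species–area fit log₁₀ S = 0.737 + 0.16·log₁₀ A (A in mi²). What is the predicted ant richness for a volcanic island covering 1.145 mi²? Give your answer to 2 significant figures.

S = 5.458 × 1.145^0.16
ln S = ln 5.458 + 0.16 × ln 1.145 = 1.6970 + 0.16 × 0.1354 = 1.7187
S = e^1.7187 ≈ 5.577

5.6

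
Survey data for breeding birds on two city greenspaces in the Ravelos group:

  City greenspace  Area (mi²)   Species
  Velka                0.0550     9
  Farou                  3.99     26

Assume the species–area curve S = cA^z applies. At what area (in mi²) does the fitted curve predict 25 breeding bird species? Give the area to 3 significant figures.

z = ln(26/9) / ln(3.99/0.055) = 1.0609 / 4.2842 = 0.2476
c = 9 / 0.055^0.2476 = 9 / 0.4876 = 18.46
A = (25/18.46)^(1/0.2476) ⇒ ln A = ln(1.355)/0.2476 = 1.2254
A = e^1.2254 ≈ 3.406 mi²

3.41 mi²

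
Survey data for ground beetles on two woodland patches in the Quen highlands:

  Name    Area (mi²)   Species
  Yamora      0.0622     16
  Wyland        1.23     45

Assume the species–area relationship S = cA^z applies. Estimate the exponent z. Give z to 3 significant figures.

Taking logs: ln S = ln c + z ln A, so z = (ln S₂ − ln S₁)/(ln A₂ − ln A₁).
z = ln(45/16) / ln(1.23/0.0622) = ln(2.812) / ln(19.77) = 1.0341 / 2.9844 = 0.3465

0.346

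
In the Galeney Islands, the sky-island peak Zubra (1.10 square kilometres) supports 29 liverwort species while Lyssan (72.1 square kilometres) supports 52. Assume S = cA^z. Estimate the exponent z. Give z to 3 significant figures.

Taking logs: ln S = ln c + z ln A, so z = (ln S₂ − ln S₁)/(ln A₂ − ln A₁).
z = ln(52/29) / ln(72.1/1.1) = ln(1.793) / ln(65.55) = 0.5839 / 4.1827 = 0.1396

0.140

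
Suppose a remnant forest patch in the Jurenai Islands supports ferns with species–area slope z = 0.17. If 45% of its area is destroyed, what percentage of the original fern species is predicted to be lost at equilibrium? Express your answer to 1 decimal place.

9.7%

S_new/S_old = (A_new/A_old)^z = 0.55^0.17
= exp(0.17 × ln 0.55) = exp(0.17 × -0.5978) = exp(-0.1016) ≈ 0.9034
Fraction lost = 1 − 0.9034 = 0.09664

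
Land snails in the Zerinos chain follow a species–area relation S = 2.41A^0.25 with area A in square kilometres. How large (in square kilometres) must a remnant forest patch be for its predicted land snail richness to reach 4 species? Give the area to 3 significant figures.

7.59 square kilometres

4 = 2.41 × A^0.25  ⇒  A^0.25 = 4/2.41 = 1.66
ln A = ln(1.66) / 0.25 = 0.5067 / 0.25 = 2.0267
A = e^2.0267 ≈ 7.589 square kilometres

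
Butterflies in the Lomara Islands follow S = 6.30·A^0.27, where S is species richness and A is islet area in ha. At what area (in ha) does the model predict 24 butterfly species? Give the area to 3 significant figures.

24 = 6.3 × A^0.27  ⇒  A^0.27 = 24/6.3 = 3.81
ln A = ln(3.81) / 0.27 = 1.3375 / 0.27 = 4.9537
A = e^4.9537 ≈ 141.7 ha

142 ha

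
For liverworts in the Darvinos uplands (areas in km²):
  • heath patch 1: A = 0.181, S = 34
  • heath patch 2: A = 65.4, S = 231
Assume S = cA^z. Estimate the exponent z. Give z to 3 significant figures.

0.325

Taking logs: ln S = ln c + z ln A, so z = (ln S₂ − ln S₁)/(ln A₂ − ln A₁).
z = ln(231/34) / ln(65.4/0.181) = ln(6.794) / ln(361.3) = 1.9161 / 5.8898 = 0.3253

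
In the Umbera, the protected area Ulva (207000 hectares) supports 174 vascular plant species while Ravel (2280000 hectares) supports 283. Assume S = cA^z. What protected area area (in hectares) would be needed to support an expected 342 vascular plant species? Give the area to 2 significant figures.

z = ln(283/174) / ln(2280000/207000) = 0.4864 / 2.3992 = 0.2027
c = 174 / 207000^0.2027 = 174 / 11.96 = 14.55
A = (342/14.55)^(1/0.2027) ⇒ ln A = ln(23.51)/0.2027 = 15.5738
A = e^15.5738 ≈ 5802250 hectares

5800000 hectares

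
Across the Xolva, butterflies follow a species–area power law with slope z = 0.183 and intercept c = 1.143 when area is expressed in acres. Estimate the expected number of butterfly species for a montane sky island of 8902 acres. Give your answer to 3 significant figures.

6.04

S = 1.143 × 8902^0.183
ln S = ln 1.143 + 0.183 × ln 8902 = 0.1337 + 0.183 × 9.0940 = 1.7979
S = e^1.7979 ≈ 6.037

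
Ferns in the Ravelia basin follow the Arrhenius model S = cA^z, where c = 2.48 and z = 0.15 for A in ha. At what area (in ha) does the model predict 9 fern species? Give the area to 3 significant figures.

9 = 2.48 × A^0.15  ⇒  A^0.15 = 9/2.48 = 3.629
ln A = ln(3.629) / 0.15 = 1.2890 / 0.15 = 8.5931
A = e^8.5931 ≈ 5394 ha

5390 ha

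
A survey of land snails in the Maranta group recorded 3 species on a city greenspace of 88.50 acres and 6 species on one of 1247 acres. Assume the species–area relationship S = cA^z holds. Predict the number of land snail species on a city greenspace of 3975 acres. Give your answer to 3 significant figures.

z = ln(6/3) / ln(1247/88.5) = 0.6931 / 2.6455 = 0.2620
c = 3 / 88.5^0.2620 = 3 / 3.237 = 0.9268
S₃ = 0.9268 × 3975^0.2620 = 0.9268 × 8.771 ≈ 8.13

8.13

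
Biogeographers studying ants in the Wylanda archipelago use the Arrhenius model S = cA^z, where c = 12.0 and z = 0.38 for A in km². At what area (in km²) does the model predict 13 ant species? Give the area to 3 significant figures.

1.23 km²

13 = 12 × A^0.38  ⇒  A^0.38 = 13/12 = 1.083
ln A = ln(1.083) / 0.38 = 0.0800 / 0.38 = 0.2106
A = e^0.2106 ≈ 1.234 km²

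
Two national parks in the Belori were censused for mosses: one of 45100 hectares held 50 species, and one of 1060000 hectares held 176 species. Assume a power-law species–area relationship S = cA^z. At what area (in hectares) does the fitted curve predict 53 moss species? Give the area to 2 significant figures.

52000 hectares

z = ln(176/50) / ln(1060000/45100) = 1.2585 / 3.1571 = 0.3986
c = 50 / 45100^0.3986 = 50 / 71.65 = 0.6979
A = (53/0.6979)^(1/0.3986) ⇒ ln A = ln(75.94)/0.3986 = 10.8628
A = e^10.8628 ≈ 52199 hectares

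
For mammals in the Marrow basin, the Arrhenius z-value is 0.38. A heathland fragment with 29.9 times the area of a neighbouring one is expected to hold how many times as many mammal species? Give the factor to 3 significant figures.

3.64

S₂/S₁ = (A₂/A₁)^z = 29.9^0.38
ln(S₂/S₁) = 0.38 × ln 29.9 = 0.38 × 3.3979 = 1.2912
S₂/S₁ = e^1.2912 ≈ 3.637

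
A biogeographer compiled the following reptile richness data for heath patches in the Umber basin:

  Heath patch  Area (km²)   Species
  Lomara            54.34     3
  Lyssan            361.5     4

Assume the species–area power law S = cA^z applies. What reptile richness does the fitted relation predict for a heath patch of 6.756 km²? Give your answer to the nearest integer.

z = ln(4/3) / ln(361.5/54.34) = 0.2877 / 1.8950 = 0.1518
c = 3 / 54.34^0.1518 = 3 / 1.834 = 1.636
S₃ = 1.636 × 6.756^0.1518 = 1.636 × 1.336 ≈ 2.186

2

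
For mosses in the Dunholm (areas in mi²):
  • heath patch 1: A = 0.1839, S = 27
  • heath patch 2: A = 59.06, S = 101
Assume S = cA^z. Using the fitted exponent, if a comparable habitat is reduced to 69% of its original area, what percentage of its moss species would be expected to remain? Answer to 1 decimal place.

91.9%

z = ln(101/27) / ln(59.06/0.1839) = 1.3193 / 5.7719 = 0.2286
S_new/S_old = (A_new/A_old)^z = 0.69^0.2286 = exp(0.2286 × -0.3711) = 0.9187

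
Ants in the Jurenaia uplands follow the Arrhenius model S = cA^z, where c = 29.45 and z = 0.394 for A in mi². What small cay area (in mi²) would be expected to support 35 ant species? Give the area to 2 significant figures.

35 = 29.45 × A^0.394  ⇒  A^0.394 = 35/29.45 = 1.188
ln A = ln(1.188) / 0.394 = 0.1727 / 0.394 = 0.4382
A = e^0.4382 ≈ 1.55 mi²

1.5 mi²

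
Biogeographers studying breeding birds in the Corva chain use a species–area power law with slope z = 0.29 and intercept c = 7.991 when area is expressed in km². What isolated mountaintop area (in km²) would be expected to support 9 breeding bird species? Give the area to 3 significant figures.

1.51 km²

9 = 7.991 × A^0.29  ⇒  A^0.29 = 9/7.991 = 1.126
ln A = ln(1.126) / 0.29 = 0.1189 / 0.29 = 0.4100
A = e^0.4100 ≈ 1.507 km²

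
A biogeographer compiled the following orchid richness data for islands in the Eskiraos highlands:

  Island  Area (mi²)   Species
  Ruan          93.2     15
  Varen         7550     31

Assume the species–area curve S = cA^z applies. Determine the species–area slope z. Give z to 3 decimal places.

Taking logs: ln S = ln c + z ln A, so z = (ln S₂ − ln S₁)/(ln A₂ − ln A₁).
z = ln(31/15) / ln(7550/93.2) = ln(2.067) / ln(81.01) = 0.7259 / 4.3946 = 0.1652

0.165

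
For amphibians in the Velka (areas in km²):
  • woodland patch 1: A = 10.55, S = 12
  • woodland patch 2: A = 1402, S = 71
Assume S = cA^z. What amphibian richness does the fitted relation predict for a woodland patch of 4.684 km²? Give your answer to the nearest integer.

9

z = ln(71/12) / ln(1402/10.55) = 1.7778 / 4.8895 = 0.3636
c = 12 / 10.55^0.3636 = 12 / 2.355 = 5.095
S₃ = 5.095 × 4.684^0.3636 = 5.095 × 1.753 ≈ 8.932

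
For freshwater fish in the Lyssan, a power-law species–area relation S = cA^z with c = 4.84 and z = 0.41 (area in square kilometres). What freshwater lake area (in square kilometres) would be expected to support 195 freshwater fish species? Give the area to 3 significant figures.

8220 square kilometres

195 = 4.84 × A^0.41  ⇒  A^0.41 = 195/4.84 = 40.29
ln A = ln(40.29) / 0.41 = 3.6961 / 0.41 = 9.0148
A = e^9.0148 ≈ 8224 square kilometres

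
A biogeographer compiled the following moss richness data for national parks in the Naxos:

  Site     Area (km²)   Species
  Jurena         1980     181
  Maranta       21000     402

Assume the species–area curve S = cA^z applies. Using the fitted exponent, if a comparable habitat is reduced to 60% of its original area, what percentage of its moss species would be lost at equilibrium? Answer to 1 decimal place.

15.9%

z = ln(402/181) / ln(21000/1980) = 0.7980 / 2.3614 = 0.3379
S_new/S_old = (A_new/A_old)^z = 0.6^0.3379 = exp(0.3379 × -0.5108) = 0.8415
Fraction lost = 1 − 0.8415 = 0.1585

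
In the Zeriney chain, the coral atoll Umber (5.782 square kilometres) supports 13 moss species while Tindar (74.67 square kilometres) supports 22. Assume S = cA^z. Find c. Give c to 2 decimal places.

9.06

z = ln(S₂/S₁) / ln(A₂/A₁) = ln(22/13) / ln(74.67/5.782) = 0.5261 / 2.5583 = 0.2056
c = S₁ / A₁^z = 13 / 5.782^0.2056 = 13 / 1.435 = 9.062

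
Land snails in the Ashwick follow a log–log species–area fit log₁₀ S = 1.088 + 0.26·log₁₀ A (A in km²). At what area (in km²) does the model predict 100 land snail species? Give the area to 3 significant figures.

3220 km²

100 = 12.25 × A^0.26  ⇒  A^0.26 = 100/12.25 = 8.166
ln A = ln(8.166) / 0.26 = 2.1000 / 0.26 = 8.0768
A = e^8.0768 ≈ 3219 km²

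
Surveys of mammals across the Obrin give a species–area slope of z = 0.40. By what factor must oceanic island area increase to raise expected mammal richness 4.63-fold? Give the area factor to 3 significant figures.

46.1

(A₂/A₁)^0.4 = 4.63, so A₂/A₁ = 4.63^(1/0.4) = 4.63^2.5
ln(A₂/A₁) = ln 4.63 / 0.4 = 1.5326 / 0.4 = 3.8314
A₂/A₁ = e^3.8314 ≈ 46.13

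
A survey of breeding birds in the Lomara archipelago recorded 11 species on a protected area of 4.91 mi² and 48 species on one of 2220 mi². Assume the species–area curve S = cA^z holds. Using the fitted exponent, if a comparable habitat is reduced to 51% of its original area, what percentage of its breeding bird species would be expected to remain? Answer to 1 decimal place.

z = ln(48/11) / ln(2220/4.91) = 1.4733 / 6.1140 = 0.2410
S_new/S_old = (A_new/A_old)^z = 0.51^0.2410 = exp(0.2410 × -0.6733) = 0.8502

85.0%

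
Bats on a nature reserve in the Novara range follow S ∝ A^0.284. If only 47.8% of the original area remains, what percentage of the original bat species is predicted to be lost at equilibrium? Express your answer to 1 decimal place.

18.9%

S_new/S_old = (A_new/A_old)^z = 0.478^0.284
= exp(0.284 × ln 0.478) = exp(0.284 × -0.7381) = exp(-0.2096) ≈ 0.8109
Fraction lost = 1 − 0.8109 = 0.1891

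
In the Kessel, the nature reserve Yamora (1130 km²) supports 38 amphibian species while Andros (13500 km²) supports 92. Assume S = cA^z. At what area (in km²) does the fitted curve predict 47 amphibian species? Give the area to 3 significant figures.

z = ln(92/38) / ln(13500/1130) = 0.8842 / 2.4805 = 0.3565
c = 38 / 1130^0.3565 = 38 / 12.26 = 3.101
A = (47/3.101)^(1/0.3565) ⇒ ln A = ln(15.16)/0.3565 = 7.6263
A = e^7.6263 ≈ 2051 km²

2050 km²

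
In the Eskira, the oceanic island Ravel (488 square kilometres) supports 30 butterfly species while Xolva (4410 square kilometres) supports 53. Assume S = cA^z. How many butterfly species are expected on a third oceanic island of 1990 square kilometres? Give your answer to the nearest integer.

43

z = ln(53/30) / ln(4410/488) = 0.5691 / 2.2013 = 0.2585
c = 30 / 488^0.2585 = 30 / 4.955 = 6.055
S₃ = 6.055 × 1990^0.2585 = 6.055 × 7.126 ≈ 43.15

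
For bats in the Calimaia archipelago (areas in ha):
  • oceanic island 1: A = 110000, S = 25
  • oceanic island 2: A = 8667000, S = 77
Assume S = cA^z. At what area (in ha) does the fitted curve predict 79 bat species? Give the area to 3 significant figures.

9570000 ha

z = ln(77/25) / ln(8667000/110000) = 1.1249 / 4.3668 = 0.2576
c = 25 / 110000^0.2576 = 25 / 19.89 = 1.257
A = (79/1.257)^(1/0.2576) ⇒ ln A = ln(62.86)/0.2576 = 16.0746
A = e^16.0746 ≈ 9574110 ha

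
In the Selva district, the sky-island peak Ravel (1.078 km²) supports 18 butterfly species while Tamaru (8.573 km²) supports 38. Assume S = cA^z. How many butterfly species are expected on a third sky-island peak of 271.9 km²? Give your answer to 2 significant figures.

z = ln(38/18) / ln(8.573/1.078) = 0.7472 / 2.0735 = 0.3604
c = 18 / 1.078^0.3604 = 18 / 1.027 = 17.52
S₃ = 17.52 × 271.9^0.3604 = 17.52 × 7.538 ≈ 132.1

130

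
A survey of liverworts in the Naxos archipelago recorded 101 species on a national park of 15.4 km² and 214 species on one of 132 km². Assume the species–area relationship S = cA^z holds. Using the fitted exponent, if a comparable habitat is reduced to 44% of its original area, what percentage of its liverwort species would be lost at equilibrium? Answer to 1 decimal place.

z = ln(214/101) / ln(132/15.4) = 0.7509 / 2.1484 = 0.3495
S_new/S_old = (A_new/A_old)^z = 0.44^0.3495 = exp(0.3495 × -0.8210) = 0.7506
Fraction lost = 1 − 0.7506 = 0.2494

24.9%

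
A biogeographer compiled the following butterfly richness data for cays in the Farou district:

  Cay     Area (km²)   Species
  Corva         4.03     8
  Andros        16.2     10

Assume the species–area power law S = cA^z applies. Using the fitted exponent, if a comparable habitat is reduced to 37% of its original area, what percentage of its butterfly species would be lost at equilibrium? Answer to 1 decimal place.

14.7%

z = ln(10/8) / ln(16.2/4.03) = 0.2231 / 1.3912 = 0.1604
S_new/S_old = (A_new/A_old)^z = 0.37^0.1604 = exp(0.1604 × -0.9943) = 0.8526
Fraction lost = 1 − 0.8526 = 0.1474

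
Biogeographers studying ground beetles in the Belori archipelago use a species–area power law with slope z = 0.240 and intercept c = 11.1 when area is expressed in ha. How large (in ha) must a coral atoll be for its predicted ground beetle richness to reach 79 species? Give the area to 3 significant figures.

79 = 11.1 × A^0.24  ⇒  A^0.24 = 79/11.1 = 7.117
ln A = ln(7.117) / 0.24 = 1.9625 / 0.24 = 8.1771
A = e^8.1771 ≈ 3559 ha

3560 ha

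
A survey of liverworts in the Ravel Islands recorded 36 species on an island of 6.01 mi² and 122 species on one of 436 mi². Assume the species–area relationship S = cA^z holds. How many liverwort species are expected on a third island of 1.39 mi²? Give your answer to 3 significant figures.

z = ln(122/36) / ln(436/6.01) = 1.2205 / 4.2842 = 0.2849
c = 36 / 6.01^0.2849 = 36 / 1.667 = 21.6
S₃ = 21.6 × 1.39^0.2849 = 21.6 × 1.098 ≈ 23.72

23.7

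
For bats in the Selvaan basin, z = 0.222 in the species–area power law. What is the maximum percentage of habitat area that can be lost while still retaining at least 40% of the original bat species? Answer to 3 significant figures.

98.4%

Need (A_new/A_old)^0.222 = 0.4, so A_new/A_old = 0.4^(1/0.222) = 0.4^4.505
ln(A_new/A_old) = ln 0.4 / 0.222 = -0.9163 / 0.222 = -4.1274
A_new/A_old = e^-4.1274 ≈ 0.01612
Fraction that can be lost = 1 − 0.01612 = 0.9839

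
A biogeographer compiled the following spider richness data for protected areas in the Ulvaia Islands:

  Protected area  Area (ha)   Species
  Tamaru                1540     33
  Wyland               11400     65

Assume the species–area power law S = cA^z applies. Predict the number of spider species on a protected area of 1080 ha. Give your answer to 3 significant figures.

z = ln(65/33) / ln(11400/1540) = 0.6779 / 2.0018 = 0.3386
c = 33 / 1540^0.3386 = 33 / 12.01 = 2.749
S₃ = 2.749 × 1080^0.3386 = 2.749 × 10.65 ≈ 29.26

29.3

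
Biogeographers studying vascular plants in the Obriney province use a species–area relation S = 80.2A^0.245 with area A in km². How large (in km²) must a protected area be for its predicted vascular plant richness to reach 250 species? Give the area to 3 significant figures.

104 km²

250 = 80.2 × A^0.245  ⇒  A^0.245 = 250/80.2 = 3.117
ln A = ln(3.117) / 0.245 = 1.1369 / 0.245 = 4.6406
A = e^4.6406 ≈ 103.6 km²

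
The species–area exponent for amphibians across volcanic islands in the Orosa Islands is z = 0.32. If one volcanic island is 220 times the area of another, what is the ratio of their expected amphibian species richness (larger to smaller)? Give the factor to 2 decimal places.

5.62

S₂/S₁ = (A₂/A₁)^z = 220^0.32
ln(S₂/S₁) = 0.32 × ln 220 = 0.32 × 5.3936 = 1.7260
S₂/S₁ = e^1.7260 ≈ 5.618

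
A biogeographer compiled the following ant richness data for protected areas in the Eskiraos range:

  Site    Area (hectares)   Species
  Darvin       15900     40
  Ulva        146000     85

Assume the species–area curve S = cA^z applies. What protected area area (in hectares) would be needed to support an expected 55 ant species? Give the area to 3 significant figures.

z = ln(85/40) / ln(146000/15900) = 0.7538 / 2.2173 = 0.3400
c = 40 / 15900^0.3400 = 40 / 26.81 = 1.492
A = (55/1.492)^(1/0.3400) ⇒ ln A = ln(36.86)/0.3400 = 10.6108
A = e^10.6108 ≈ 40572 hectares

40600 hectares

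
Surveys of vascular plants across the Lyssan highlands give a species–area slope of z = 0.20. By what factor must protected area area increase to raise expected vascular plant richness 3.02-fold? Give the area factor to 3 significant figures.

251

(A₂/A₁)^0.2 = 3.02, so A₂/A₁ = 3.02^(1/0.2) = 3.02^5
ln(A₂/A₁) = ln 3.02 / 0.2 = 1.1053 / 0.2 = 5.5263
A₂/A₁ = e^5.5263 ≈ 251.2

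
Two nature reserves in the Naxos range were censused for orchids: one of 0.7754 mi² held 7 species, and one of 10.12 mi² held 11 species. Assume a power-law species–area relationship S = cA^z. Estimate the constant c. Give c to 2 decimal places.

7.32

z = ln(S₂/S₁) / ln(A₂/A₁) = ln(11/7) / ln(10.12/0.7754) = 0.4520 / 2.5689 = 0.1759
c = S₁ / A₁^z = 7 / 0.7754^0.1759 = 7 / 0.9562 = 7.32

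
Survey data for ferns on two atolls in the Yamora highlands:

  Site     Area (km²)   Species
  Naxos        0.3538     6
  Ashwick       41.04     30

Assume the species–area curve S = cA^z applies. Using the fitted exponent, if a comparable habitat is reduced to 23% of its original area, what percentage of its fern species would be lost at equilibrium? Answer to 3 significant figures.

z = ln(30/6) / ln(41.04/0.3538) = 1.6094 / 4.7536 = 0.3386
S_new/S_old = (A_new/A_old)^z = 0.23^0.3386 = exp(0.3386 × -1.4697) = 0.608
Fraction lost = 1 − 0.608 = 0.392

39.2%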